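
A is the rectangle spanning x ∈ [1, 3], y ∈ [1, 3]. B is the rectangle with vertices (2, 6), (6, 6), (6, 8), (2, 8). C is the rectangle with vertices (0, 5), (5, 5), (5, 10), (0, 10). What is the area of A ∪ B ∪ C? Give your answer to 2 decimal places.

31.00

By inclusion–exclusion:
Individual areas: |A| = 4, |B| = 8, |C| = 25.
|A∩B| = 0 (no overlap).
|A∩C| = 0 (no overlap).
|B∩C|: x∈[2,5], y∈[6,8] → 3·2 = 6.
|A∩B∩C| = 0.
|A ∪ B ∪ C| = 37 − 6 + 0 = 31.00.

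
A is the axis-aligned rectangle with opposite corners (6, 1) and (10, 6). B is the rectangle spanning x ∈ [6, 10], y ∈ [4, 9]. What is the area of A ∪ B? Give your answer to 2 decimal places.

32.00

By inclusion–exclusion:
Individual areas: |A| = 20, |B| = 20.
|A∩B|: x∈[6,10], y∈[4,6] → 4·2 = 8.
|A ∪ B| = 40 − 8 = 32.00.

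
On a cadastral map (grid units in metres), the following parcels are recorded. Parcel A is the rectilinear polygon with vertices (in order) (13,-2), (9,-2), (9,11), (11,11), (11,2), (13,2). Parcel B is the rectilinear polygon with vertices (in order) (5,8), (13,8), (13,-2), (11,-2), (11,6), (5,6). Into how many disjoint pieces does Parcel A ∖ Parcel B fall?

Parcel A ∖ Parcel B splits into 2 disjoint pieces (area 16, area 6).

2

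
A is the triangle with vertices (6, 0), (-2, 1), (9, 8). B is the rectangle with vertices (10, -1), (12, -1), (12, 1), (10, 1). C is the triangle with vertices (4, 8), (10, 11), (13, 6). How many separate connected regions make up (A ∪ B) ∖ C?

2

(A ∪ B) ∖ C splits into 2 disjoint pieces (area 32.9947, area 4).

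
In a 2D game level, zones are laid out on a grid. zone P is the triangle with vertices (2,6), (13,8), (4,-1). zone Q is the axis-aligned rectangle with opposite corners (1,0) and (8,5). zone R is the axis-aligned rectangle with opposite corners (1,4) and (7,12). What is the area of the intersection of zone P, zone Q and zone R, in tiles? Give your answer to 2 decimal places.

The intersection is the polygon with vertices (2.286,5), (7,5), (7,4), (2.571,4).
By the shoelace formula its area is 4.57.

4.57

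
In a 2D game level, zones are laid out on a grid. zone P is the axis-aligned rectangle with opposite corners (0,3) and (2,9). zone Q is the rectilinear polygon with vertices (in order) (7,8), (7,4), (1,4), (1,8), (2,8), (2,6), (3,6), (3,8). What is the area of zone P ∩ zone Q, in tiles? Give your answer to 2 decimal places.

4.00

The intersection is the polygon with vertices (2,4), (1,4), (1,8), (2,8), (2,6).
By the shoelace formula its area is 4.00.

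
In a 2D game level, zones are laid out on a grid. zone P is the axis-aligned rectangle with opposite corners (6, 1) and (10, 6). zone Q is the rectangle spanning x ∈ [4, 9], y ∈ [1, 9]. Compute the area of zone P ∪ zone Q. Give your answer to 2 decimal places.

By inclusion–exclusion:
Individual areas: |zone P| = 20, |zone Q| = 40.
|zone P∩zone Q|: x∈[6,9], y∈[1,6] → 3·5 = 15.
|zone P ∪ zone Q| = 60 − 15 = 45.00.

45.00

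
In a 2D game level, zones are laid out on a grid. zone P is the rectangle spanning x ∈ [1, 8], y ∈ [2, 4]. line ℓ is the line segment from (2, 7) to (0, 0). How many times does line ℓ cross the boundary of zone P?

The segment meets the boundary at (1,3.5), (1.143,4).

2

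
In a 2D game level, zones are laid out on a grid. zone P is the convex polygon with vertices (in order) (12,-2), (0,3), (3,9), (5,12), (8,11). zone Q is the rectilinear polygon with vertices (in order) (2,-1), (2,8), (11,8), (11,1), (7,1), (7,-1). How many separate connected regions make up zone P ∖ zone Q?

zone P ∖ zone Q splits into 3 disjoint pieces (area 8.4167, area 4.8333, area 17.1346).

3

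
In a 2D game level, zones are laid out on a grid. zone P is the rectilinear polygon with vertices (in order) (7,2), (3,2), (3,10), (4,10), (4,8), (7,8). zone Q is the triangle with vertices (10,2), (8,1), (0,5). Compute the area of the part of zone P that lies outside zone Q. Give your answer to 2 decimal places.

|zone P| = 26, |zone P∩zone Q| = 3.75.
|zone P ∖ zone Q| = |zone P| − |zone P∩zone Q| = 26 − 3.75 = 22.25.

22.25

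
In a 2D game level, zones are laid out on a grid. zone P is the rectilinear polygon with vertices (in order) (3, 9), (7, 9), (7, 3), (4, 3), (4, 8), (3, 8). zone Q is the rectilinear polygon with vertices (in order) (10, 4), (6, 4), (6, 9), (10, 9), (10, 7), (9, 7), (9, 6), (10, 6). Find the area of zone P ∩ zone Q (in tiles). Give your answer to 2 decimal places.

The intersection is the polygon with vertices (7,9), (7,4), (6,4), (6,9).
By the shoelace formula its area is 5.00.

5.00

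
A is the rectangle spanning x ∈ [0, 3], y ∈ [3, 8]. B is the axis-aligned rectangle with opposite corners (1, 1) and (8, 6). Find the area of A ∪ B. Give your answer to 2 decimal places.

By inclusion–exclusion:
Individual areas: |A| = 15, |B| = 35.
|A∩B|: x∈[1,3], y∈[3,6] → 2·3 = 6.
|A ∪ B| = 50 − 6 = 44.00.

44.00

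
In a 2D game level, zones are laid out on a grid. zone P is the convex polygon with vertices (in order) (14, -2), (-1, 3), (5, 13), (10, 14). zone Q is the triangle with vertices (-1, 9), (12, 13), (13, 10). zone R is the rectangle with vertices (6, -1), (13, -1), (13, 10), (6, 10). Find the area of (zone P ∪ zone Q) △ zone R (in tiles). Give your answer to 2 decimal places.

86.34

|zone P ∪ zone Q| = 139.2896.
|(zone P ∪ zone Q) ∩ zone R| = 64.9737.
|(zone P ∪ zone Q) △ zone R| = 139.2896 + 77 − 129.9474 = 86.34.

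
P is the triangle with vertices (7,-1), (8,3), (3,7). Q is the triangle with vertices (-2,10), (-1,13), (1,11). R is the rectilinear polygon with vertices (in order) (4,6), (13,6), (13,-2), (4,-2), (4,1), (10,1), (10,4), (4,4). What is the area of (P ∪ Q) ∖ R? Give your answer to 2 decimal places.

11.75

|P ∪ Q| = 16.
|(P ∪ Q) ∩ R| = 4.25.
|(P ∪ Q) ∖ R| = 16 − 4.25 = 11.75.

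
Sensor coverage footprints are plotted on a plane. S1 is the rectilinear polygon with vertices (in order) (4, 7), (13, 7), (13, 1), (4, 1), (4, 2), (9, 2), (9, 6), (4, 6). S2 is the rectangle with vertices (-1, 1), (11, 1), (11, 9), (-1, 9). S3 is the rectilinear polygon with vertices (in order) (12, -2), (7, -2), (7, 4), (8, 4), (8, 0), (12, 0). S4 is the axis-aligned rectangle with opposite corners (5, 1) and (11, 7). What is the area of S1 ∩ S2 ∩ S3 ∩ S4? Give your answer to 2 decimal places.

1.00

The intersection is the polygon with vertices (7,2), (8,2), (8,1), (7,1).
By the shoelace formula its area is 1.00.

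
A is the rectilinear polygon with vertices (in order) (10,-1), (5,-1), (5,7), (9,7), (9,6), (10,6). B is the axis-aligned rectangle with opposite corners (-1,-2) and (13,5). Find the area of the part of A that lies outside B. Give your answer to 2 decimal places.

|A| = 39, |A∩B| = 30.
|A ∖ B| = |A| − |A∩B| = 39 − 30 = 9.00.

9.00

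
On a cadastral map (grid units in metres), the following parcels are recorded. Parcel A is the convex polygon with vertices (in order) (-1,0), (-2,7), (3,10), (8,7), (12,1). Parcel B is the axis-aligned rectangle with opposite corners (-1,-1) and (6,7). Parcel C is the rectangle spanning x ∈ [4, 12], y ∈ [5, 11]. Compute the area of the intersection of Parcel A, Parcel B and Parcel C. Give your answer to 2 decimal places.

4.00

The intersection is the polygon with vertices (6,7), (6,5), (4,5), (4,7).
By the shoelace formula its area is 4.00.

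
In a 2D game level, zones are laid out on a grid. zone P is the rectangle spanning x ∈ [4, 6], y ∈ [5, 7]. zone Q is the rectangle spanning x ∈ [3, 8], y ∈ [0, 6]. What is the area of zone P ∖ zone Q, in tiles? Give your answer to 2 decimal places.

|zone P∩zone Q|: x∈[4,6], y∈[5,6] → 2·1 = 2.
|zone P| = 4.
|zone P ∖ zone Q| = |zone P| − |zone P∩zone Q| = 4 − 2 = 2.00.

2.00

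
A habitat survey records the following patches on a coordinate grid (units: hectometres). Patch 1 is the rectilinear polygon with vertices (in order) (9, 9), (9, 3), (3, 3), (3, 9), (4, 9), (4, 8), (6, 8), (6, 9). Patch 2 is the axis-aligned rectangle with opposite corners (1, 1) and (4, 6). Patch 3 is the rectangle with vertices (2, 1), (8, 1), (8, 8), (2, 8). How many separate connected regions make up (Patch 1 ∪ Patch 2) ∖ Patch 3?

(Patch 1 ∪ Patch 2) ∖ Patch 3 splits into 3 disjoint pieces (area 8, area 5, area 1).

3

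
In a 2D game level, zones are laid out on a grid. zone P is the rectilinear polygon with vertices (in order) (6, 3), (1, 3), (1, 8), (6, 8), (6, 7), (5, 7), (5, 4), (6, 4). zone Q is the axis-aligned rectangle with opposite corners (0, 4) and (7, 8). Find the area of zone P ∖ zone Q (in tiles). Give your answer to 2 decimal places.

5.00

|zone P| = 22, |zone P∩zone Q| = 17.
|zone P ∖ zone Q| = |zone P| − |zone P∩zone Q| = 22 − 17 = 5.00.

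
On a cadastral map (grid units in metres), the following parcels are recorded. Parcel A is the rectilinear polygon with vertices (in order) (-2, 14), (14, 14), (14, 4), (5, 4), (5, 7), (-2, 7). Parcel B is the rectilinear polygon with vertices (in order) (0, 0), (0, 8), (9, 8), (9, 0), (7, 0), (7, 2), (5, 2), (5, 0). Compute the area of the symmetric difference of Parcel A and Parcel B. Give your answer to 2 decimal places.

|Parcel A| = 139, |Parcel B| = 68, |Parcel A∩Parcel B| = 21.
|Parcel A △ Parcel B| = |Parcel A| + |Parcel B| − 2·|Parcel A∩Parcel B| = 139 + 68 − 42 = 165.00.

165.00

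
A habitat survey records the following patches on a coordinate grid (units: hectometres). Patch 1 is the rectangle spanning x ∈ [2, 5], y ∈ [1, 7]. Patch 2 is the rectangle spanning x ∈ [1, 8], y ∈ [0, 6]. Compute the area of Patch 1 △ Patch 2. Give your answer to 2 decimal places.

|Patch 1∩Patch 2|: x∈[2,5], y∈[1,6] → 3·5 = 15.
|Patch 1 △ Patch 2| = |Patch 1| + |Patch 2| − 2·|Patch 1∩Patch 2| = 18 + 42 − 30 = 30.00.

30.00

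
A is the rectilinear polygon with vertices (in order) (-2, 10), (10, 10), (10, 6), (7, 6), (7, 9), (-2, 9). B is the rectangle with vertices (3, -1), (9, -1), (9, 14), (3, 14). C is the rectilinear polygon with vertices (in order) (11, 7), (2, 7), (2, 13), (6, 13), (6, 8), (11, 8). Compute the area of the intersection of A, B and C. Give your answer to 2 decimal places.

5.00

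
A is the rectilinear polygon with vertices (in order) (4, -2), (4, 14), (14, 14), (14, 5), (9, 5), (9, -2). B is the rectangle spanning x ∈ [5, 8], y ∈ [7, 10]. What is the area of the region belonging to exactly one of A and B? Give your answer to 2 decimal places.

116.00

|A| = 125, |B| = 9, |A∩B| = 9.
|A △ B| = |A| + |B| − 2·|A∩B| = 125 + 9 − 18 = 116.00.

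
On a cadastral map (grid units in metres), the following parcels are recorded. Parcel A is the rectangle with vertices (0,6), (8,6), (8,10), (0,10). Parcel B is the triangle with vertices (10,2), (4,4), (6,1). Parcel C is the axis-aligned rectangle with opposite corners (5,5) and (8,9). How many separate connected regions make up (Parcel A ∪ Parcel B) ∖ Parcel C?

(Parcel A ∪ Parcel B) ∖ Parcel C splits into 2 disjoint pieces (area 23, area 7).

2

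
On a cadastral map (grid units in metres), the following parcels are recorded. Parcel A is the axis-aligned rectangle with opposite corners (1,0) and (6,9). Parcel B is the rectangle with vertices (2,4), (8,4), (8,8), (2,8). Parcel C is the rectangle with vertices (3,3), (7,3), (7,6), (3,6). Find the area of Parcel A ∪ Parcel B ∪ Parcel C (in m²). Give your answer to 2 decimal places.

54.00

By inclusion–exclusion:
Individual areas: |Parcel A| = 45, |Parcel B| = 24, |Parcel C| = 12.
|Parcel A∩Parcel B|: x∈[2,6], y∈[4,8] → 4·4 = 16.
|Parcel A∩Parcel C|: x∈[3,6], y∈[3,6] → 3·3 = 9.
|Parcel B∩Parcel C|: x∈[3,7], y∈[4,6] → 4·2 = 8.
|Parcel A∩Parcel B∩Parcel C| = 6.
|Parcel A ∪ Parcel B ∪ Parcel C| = 81 − 33 + 6 = 54.00.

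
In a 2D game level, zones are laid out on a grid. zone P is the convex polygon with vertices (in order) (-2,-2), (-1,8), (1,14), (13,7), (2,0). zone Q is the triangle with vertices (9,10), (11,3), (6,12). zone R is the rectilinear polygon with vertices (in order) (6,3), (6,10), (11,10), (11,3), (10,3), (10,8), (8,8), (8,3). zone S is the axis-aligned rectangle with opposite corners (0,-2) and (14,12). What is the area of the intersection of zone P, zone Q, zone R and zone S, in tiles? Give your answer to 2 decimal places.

3.02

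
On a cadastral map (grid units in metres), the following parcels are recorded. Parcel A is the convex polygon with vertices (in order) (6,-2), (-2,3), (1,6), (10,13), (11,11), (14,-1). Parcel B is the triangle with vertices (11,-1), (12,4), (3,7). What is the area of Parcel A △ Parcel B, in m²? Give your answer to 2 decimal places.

|Parcel A| = 134, |Parcel B| = 24, |Parcel A∩Parcel B| = 24.
|Parcel A △ Parcel B| = |Parcel A| + |Parcel B| − 2·|Parcel A∩Parcel B| = 134 + 24 − 48 = 110.00.

110.00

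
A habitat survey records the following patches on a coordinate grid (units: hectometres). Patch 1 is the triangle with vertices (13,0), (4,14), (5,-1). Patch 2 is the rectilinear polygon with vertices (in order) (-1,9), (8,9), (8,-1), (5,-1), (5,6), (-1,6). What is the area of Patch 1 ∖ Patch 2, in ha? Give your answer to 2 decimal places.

|Patch 1| = 60.5, |Patch 1∩Patch 2| = 30.6573.
|Patch 1 ∖ Patch 2| = |Patch 1| − |Patch 1∩Patch 2| = 60.5 − 30.6573 = 29.84.

29.84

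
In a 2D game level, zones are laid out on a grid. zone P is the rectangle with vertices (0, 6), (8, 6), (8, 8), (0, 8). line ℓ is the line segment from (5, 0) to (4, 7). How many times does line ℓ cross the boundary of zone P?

The segment meets the boundary at (4.143,6).

1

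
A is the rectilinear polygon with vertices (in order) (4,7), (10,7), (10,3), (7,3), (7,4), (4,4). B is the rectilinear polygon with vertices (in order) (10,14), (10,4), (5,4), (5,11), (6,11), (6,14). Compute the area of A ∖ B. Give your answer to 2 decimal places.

|A| = 21, |A∩B| = 15.
|A ∖ B| = |A| − |A∩B| = 21 − 15 = 6.00.

6.00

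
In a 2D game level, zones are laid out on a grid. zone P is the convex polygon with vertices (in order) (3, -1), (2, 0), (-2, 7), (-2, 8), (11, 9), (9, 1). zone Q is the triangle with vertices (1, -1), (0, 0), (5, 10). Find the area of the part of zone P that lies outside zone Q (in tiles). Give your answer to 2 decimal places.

|zone P| = 87, |zone P∩zone Q| = 5.0122.
|zone P ∖ zone Q| = |zone P| − |zone P∩zone Q| = 87 − 5.0122 = 81.99.

81.99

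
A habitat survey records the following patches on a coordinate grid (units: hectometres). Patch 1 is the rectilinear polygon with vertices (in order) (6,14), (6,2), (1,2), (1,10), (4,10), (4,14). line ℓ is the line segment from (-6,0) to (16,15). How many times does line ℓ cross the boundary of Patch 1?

2

The segment meets the boundary at (6,8.182), (1,4.773).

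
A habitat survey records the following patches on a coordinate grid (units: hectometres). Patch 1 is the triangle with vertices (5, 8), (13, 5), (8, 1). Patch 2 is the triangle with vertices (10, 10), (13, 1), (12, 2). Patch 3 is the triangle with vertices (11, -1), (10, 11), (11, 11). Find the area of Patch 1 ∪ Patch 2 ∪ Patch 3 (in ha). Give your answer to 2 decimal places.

By inclusion–exclusion:
Individual areas: |Patch 1| = 23.5, |Patch 2| = 3, |Patch 3| = 6.
|Patch 1∩Patch 2| = 0.7121.
|Patch 1∩Patch 3| = 1.2034.
|Patch 2∩Patch 3| = 0.4931.
|Patch 1∩Patch 2∩Patch 3| = 0.
|Patch 1 ∪ Patch 2 ∪ Patch 3| = 32.5 − 2.4086 + 0 = 30.09.

30.09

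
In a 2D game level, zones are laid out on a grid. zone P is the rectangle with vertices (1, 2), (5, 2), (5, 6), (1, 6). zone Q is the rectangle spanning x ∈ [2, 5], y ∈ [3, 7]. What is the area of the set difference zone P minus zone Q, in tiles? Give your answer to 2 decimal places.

|zone P∩zone Q|: x∈[2,5], y∈[3,6] → 3·3 = 9.
|zone P| = 16.
|zone P ∖ zone Q| = |zone P| − |zone P∩zone Q| = 16 − 9 = 7.00.

7.00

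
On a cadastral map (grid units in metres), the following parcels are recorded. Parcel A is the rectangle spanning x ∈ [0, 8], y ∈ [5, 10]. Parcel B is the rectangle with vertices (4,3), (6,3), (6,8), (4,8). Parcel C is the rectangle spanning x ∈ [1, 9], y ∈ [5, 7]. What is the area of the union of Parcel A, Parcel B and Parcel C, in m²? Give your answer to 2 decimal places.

By inclusion–exclusion:
Individual areas: |Parcel A| = 40, |Parcel B| = 10, |Parcel C| = 16.
|Parcel A∩Parcel B|: x∈[4,6], y∈[5,8] → 2·3 = 6.
|Parcel A∩Parcel C|: x∈[1,8], y∈[5,7] → 7·2 = 14.
|Parcel B∩Parcel C|: x∈[4,6], y∈[5,7] → 2·2 = 4.
|Parcel A∩Parcel B∩Parcel C| = 4.
|Parcel A ∪ Parcel B ∪ Parcel C| = 66 − 24 + 4 = 46.00.

46.00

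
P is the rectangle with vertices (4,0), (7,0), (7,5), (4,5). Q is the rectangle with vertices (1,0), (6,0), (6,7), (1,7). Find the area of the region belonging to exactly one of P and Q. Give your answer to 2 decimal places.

|P∩Q|: x∈[4,6], y∈[0,5] → 2·5 = 10.
|P △ Q| = |P| + |Q| − 2·|P∩Q| = 15 + 35 − 20 = 30.00.

30.00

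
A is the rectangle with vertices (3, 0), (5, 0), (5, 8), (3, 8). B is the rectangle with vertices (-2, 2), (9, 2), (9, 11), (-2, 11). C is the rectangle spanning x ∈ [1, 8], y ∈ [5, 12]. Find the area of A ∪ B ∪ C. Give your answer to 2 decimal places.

110.00

By inclusion–exclusion:
Individual areas: |A| = 16, |B| = 99, |C| = 49.
|A∩B|: x∈[3,5], y∈[2,8] → 2·6 = 12.
|A∩C|: x∈[3,5], y∈[5,8] → 2·3 = 6.
|B∩C|: x∈[1,8], y∈[5,11] → 7·6 = 42.
|A∩B∩C| = 6.
|A ∪ B ∪ C| = 164 − 60 + 6 = 110.00.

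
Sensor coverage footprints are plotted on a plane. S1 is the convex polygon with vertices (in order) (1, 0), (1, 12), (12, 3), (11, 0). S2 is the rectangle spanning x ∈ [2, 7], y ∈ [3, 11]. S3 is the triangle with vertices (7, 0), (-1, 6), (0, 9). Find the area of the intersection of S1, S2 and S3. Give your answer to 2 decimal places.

4.20

The intersection is the polygon with vertices (3,3), (2,3.75), (2,6.429), (4.667,3).
By the shoelace formula its area is 4.20.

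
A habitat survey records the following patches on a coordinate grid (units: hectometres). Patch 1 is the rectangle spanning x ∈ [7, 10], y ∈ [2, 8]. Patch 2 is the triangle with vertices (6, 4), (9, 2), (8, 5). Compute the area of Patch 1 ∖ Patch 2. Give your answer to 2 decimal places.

|Patch 1| = 18, |Patch 1∩Patch 2| = 2.9167.
|Patch 1 ∖ Patch 2| = |Patch 1| − |Patch 1∩Patch 2| = 18 − 2.9167 = 15.08.

15.08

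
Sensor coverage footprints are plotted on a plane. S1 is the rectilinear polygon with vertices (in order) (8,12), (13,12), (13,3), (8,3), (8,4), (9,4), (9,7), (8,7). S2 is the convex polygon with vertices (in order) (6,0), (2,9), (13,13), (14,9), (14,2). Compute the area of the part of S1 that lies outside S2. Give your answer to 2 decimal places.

|S1| = 42, |S1∩S2| = 41.0795.
|S1 ∖ S2| = |S1| − |S1∩S2| = 42 − 41.0795 = 0.92.

0.92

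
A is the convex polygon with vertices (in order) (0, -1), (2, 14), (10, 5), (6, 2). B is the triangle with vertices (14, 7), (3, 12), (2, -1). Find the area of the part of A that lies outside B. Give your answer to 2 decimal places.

|A| = 72, |A∩B| = 49.5315.
|A ∖ B| = |A| − |A∩B| = 72 − 49.5315 = 22.47.

22.47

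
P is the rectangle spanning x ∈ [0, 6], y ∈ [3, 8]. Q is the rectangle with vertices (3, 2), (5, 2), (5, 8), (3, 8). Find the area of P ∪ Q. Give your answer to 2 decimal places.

By inclusion–exclusion:
Individual areas: |P| = 30, |Q| = 12.
|P∩Q|: x∈[3,5], y∈[3,8] → 2·5 = 10.
|P ∪ Q| = 42 − 10 = 32.00.

32.00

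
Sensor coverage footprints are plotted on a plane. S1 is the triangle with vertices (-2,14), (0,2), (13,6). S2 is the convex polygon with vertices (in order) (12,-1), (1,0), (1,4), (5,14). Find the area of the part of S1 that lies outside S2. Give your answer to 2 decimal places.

|S1| = 82, |S1∩S2| = 40.0109.
|S1 ∖ S2| = |S1| − |S1∩S2| = 82 − 40.0109 = 41.99.

41.99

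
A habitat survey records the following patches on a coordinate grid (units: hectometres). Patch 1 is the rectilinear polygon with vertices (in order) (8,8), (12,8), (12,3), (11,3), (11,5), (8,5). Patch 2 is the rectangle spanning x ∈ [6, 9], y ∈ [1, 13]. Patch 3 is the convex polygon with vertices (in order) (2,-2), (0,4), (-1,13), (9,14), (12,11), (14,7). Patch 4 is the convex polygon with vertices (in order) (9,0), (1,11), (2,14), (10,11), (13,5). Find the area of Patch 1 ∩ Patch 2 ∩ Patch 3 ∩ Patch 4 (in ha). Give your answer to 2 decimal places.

3.00

The intersection is the polygon with vertices (8,5), (8,8), (9,8), (9,5).
By the shoelace formula its area is 3.00.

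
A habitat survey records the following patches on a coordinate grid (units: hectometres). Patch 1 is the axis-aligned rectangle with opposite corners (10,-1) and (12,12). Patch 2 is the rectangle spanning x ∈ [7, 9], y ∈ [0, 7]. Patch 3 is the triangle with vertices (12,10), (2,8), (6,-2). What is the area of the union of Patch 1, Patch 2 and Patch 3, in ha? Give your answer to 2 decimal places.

80.40

By inclusion–exclusion:
Individual areas: |Patch 1| = 26, |Patch 2| = 14, |Patch 3| = 54.
|Patch 1∩Patch 2| = 0 (no overlap).
|Patch 1∩Patch 3| = 3.6.
|Patch 2∩Patch 3| = 10.
|Patch 1∩Patch 2∩Patch 3| = 0.
|Patch 1 ∪ Patch 2 ∪ Patch 3| = 94 − 13.6 + 0 = 80.40.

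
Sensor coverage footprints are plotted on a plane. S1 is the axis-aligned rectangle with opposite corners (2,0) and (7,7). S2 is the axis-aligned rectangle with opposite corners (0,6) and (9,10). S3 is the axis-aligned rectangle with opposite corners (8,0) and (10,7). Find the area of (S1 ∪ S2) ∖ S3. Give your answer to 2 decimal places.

65.00

|S1 ∪ S2| = 66.
|(S1 ∪ S2) ∩ S3| = 1.
|(S1 ∪ S2) ∖ S3| = 66 − 1 = 65.00.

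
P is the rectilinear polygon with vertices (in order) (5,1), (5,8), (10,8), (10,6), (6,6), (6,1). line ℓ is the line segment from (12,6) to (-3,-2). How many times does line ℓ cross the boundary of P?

The segment meets the boundary at (5,2.267), (6,2.8).

2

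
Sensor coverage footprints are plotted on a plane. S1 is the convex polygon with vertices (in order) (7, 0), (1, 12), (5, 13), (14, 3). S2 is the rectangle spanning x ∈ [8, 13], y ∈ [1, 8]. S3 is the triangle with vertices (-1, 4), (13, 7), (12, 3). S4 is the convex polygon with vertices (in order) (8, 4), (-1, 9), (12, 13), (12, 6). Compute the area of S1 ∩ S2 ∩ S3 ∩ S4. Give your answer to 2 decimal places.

The intersection is the polygon with vertices (10.82,6.533), (11.517,5.759), (8,4), (8,5.929).
By the shoelace formula its area is 4.69.

4.69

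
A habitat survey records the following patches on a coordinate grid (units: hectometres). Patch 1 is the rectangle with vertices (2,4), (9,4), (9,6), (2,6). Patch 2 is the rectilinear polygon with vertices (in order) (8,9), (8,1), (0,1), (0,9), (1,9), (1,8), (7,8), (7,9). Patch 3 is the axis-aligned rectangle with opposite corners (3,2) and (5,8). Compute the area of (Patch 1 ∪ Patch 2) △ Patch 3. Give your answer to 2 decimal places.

|Patch 1 ∪ Patch 2| = 60.
|(Patch 1 ∪ Patch 2) ∩ Patch 3| = 12.
|(Patch 1 ∪ Patch 2) △ Patch 3| = 60 + 12 − 24 = 48.00.

48.00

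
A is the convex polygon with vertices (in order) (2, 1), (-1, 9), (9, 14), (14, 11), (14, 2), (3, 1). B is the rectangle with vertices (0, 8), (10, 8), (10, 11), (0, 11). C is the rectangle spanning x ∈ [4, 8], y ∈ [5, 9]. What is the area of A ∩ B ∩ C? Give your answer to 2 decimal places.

4.00

The intersection is the polygon with vertices (4,8), (4,9), (8,9), (8,8).
By the shoelace formula its area is 4.00.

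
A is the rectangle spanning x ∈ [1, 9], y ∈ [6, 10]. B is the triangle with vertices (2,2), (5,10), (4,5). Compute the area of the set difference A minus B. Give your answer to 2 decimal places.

|A| = 32, |A∩B| = 1.4.
|A ∖ B| = |A| − |A∩B| = 32 − 1.4 = 30.60.

30.60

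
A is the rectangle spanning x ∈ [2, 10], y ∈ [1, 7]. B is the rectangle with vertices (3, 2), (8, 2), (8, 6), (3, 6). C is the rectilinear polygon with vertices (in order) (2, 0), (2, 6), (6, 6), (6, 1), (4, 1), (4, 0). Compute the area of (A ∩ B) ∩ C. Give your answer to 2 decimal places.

The region (A ∩ B) ∩ C is the polygon with vertices (3,6), (6,6), (6,2), (3,2).
By the shoelace formula its area is 12.00.

12.00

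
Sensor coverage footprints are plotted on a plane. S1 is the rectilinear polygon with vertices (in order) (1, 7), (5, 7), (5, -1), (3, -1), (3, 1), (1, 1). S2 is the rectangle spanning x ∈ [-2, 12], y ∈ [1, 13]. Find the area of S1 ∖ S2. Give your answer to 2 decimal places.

|S1| = 28, |S1∩S2| = 24.
|S1 ∖ S2| = |S1| − |S1∩S2| = 28 − 24 = 4.00.

4.00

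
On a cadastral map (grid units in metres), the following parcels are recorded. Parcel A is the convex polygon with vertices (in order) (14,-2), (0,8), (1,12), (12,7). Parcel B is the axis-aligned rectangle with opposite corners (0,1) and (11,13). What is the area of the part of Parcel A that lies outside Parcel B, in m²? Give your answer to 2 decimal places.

15.53

|Parcel A| = 77.5, |Parcel A∩Parcel B| = 61.9727.
|Parcel A ∖ Parcel B| = |Parcel A| − |Parcel A∩Parcel B| = 77.5 − 61.9727 = 15.53.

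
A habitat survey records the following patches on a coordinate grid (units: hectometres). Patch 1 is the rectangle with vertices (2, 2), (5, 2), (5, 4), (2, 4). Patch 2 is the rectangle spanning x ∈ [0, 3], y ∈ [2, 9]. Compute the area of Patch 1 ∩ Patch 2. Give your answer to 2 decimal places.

2.00

|Patch 1∩Patch 2|: x∈[2,3], y∈[2,4] → 1·2 = 2.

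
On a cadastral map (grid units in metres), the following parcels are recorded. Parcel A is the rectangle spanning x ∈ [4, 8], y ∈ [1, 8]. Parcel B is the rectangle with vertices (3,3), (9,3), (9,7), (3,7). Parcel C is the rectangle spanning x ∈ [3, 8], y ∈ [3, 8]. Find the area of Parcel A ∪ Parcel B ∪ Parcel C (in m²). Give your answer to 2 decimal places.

37.00

By inclusion–exclusion:
Individual areas: |Parcel A| = 28, |Parcel B| = 24, |Parcel C| = 25.
|Parcel A∩Parcel B|: x∈[4,8], y∈[3,7] → 4·4 = 16.
|Parcel A∩Parcel C|: x∈[4,8], y∈[3,8] → 4·5 = 20.
|Parcel B∩Parcel C|: x∈[3,8], y∈[3,7] → 5·4 = 20.
|Parcel A∩Parcel B∩Parcel C| = 16.
|Parcel A ∪ Parcel B ∪ Parcel C| = 77 − 56 + 16 = 37.00.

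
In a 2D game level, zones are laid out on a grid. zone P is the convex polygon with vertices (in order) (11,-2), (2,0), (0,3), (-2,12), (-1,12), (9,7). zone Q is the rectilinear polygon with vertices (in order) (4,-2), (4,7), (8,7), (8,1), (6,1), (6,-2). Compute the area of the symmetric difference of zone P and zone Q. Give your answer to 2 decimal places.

|zone P| = 103, |zone Q| = 30, |zone P∩zone Q| = 27.3333.
|zone P △ zone Q| = |zone P| + |zone Q| − 2·|zone P∩zone Q| = 103 + 30 − 54.6667 = 78.33.

78.33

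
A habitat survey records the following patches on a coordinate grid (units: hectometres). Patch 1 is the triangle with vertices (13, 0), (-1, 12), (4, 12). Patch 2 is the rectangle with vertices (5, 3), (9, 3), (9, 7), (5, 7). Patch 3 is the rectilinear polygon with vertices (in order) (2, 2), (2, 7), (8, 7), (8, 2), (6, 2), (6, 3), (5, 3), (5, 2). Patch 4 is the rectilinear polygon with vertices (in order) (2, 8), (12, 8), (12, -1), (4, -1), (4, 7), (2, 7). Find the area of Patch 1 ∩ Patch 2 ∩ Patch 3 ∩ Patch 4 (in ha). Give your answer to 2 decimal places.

4.24

The intersection is the polygon with vertices (7.75,7), (8,6.667), (8,4.286), (5,6.857), (5,7).
By the shoelace formula its area is 4.24.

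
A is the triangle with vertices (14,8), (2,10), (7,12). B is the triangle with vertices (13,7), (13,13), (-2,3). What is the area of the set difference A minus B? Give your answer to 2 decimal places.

10.90

|A| = 17, |A∩B| = 6.0963.
|A ∖ B| = |A| − |A∩B| = 17 − 6.0963 = 10.90.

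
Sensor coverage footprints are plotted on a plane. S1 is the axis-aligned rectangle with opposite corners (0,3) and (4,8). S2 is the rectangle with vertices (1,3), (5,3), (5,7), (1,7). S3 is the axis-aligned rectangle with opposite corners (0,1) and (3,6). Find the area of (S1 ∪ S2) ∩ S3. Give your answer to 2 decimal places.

The region (S1 ∪ S2) ∩ S3 is the polygon with vertices (0,6), (3,6), (3,3), (1,3), (0,3).
By the shoelace formula its area is 9.00.

9.00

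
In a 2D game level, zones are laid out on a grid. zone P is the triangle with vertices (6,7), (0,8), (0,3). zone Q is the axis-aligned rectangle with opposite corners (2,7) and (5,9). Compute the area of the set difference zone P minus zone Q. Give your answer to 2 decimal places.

|zone P| = 15, |zone P∩zone Q| = 1.25.
|zone P ∖ zone Q| = |zone P| − |zone P∩zone Q| = 15 − 1.25 = 13.75.

13.75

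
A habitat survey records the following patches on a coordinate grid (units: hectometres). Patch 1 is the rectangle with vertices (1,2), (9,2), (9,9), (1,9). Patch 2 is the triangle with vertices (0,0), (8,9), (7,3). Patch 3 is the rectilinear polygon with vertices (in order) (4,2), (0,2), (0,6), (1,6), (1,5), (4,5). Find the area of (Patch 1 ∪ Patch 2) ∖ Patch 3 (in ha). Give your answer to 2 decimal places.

|Patch 1 ∪ Patch 2| = 58.8889.
|(Patch 1 ∪ Patch 2) ∩ Patch 3| = 9.
|(Patch 1 ∪ Patch 2) ∖ Patch 3| = 58.8889 − 9 = 49.89.

49.89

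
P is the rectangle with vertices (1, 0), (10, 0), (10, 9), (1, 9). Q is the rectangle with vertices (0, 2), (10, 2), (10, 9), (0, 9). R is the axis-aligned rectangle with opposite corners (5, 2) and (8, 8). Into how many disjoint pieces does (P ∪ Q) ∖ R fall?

(P ∪ Q) ∖ R is a single connected region.

1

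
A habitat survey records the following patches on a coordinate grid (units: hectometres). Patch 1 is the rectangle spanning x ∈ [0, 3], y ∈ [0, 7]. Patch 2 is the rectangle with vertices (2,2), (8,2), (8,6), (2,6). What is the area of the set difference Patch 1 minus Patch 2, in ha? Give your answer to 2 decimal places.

|Patch 1∩Patch 2|: x∈[2,3], y∈[2,6] → 1·4 = 4.
|Patch 1| = 21.
|Patch 1 ∖ Patch 2| = |Patch 1| − |Patch 1∩Patch 2| = 21 − 4 = 17.00.

17.00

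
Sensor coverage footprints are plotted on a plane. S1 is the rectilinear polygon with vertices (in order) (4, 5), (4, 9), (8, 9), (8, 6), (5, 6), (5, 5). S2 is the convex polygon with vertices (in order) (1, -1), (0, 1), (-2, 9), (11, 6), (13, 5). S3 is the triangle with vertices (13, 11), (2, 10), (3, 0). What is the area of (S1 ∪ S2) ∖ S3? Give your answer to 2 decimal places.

48.22

|S1 ∪ S2| = 81.8846.
|(S1 ∪ S2) ∩ S3| = 33.6657.
|(S1 ∪ S2) ∖ S3| = 81.8846 − 33.6657 = 48.22.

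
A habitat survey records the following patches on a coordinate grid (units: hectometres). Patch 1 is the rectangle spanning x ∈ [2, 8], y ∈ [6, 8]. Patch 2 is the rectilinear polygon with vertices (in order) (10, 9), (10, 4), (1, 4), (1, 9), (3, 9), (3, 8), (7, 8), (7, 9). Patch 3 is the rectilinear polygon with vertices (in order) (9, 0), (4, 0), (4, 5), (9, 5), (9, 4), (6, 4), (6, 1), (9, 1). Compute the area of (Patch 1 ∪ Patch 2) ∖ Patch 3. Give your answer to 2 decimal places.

36.00

|Patch 1 ∪ Patch 2| = 41.
|(Patch 1 ∪ Patch 2) ∩ Patch 3| = 5.
|(Patch 1 ∪ Patch 2) ∖ Patch 3| = 41 − 5 = 36.00.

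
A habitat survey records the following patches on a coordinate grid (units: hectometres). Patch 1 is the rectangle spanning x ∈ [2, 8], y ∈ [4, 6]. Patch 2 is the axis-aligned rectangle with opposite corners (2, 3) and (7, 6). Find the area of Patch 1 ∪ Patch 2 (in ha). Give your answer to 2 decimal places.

17.00

By inclusion–exclusion:
Individual areas: |Patch 1| = 12, |Patch 2| = 15.
|Patch 1∩Patch 2|: x∈[2,7], y∈[4,6] → 5·2 = 10.
|Patch 1 ∪ Patch 2| = 27 − 10 = 17.00.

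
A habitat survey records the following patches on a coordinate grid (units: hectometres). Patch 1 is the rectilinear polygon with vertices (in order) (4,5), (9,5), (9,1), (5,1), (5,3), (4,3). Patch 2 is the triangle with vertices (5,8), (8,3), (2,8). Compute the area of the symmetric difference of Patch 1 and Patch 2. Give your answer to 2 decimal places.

23.10

|Patch 1| = 18, |Patch 2| = 7.5, |Patch 1∩Patch 2| = 1.2.
|Patch 1 △ Patch 2| = |Patch 1| + |Patch 2| − 2·|Patch 1∩Patch 2| = 18 + 7.5 − 2.4 = 23.10.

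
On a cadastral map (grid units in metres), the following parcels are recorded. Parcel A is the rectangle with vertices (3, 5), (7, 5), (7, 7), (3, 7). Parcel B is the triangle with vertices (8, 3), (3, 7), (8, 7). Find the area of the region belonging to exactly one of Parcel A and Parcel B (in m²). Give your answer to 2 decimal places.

7.00

|Parcel A| = 8, |Parcel B| = 10, |Parcel A∩Parcel B| = 5.5.
|Parcel A △ Parcel B| = |Parcel A| + |Parcel B| − 2·|Parcel A∩Parcel B| = 8 + 10 − 11 = 7.00.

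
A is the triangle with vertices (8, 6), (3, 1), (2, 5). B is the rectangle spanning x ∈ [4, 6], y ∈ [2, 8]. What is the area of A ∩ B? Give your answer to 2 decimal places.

The intersection is the polygon with vertices (4,2), (4,5.333), (6,5.667), (6,4).
By the shoelace formula its area is 5.00.

5.00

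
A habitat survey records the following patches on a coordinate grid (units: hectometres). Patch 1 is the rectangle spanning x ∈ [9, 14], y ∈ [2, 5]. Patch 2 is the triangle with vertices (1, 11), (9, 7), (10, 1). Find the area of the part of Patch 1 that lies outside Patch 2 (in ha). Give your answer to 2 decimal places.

13.26

|Patch 1| = 15, |Patch 1∩Patch 2| = 1.7444.
|Patch 1 ∖ Patch 2| = |Patch 1| − |Patch 1∩Patch 2| = 15 − 1.7444 = 13.26.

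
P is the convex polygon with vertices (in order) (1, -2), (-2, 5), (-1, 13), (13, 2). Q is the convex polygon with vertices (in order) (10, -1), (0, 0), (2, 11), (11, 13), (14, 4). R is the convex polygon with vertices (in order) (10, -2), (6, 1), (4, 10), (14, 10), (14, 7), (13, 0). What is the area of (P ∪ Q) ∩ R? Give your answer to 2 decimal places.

|P ∪ Q| = 176.7763.
|(P ∪ Q) ∩ R| = 78.07.

78.07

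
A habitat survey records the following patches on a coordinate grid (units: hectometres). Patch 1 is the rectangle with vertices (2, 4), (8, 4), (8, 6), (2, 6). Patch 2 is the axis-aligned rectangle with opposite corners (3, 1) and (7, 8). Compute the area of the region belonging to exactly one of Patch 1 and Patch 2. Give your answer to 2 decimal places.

|Patch 1∩Patch 2|: x∈[3,7], y∈[4,6] → 4·2 = 8.
|Patch 1 △ Patch 2| = |Patch 1| + |Patch 2| − 2·|Patch 1∩Patch 2| = 12 + 28 − 16 = 24.00.

24.00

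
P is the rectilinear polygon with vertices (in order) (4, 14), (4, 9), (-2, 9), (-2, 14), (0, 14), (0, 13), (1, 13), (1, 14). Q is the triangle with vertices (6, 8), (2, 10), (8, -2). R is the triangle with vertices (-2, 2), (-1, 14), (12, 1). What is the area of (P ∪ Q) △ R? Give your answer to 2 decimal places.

74.82

|P ∪ Q| = 46.25.
|(P ∪ Q) ∩ R| = 27.963.
|(P ∪ Q) △ R| = 46.25 + 84.5 − 55.9259 = 74.82.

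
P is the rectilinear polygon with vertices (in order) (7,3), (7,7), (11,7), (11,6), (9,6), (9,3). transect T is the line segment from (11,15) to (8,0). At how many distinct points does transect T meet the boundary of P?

The segment meets the boundary at (9,5), (9.2,6), (8.6,3), (9.4,7).

4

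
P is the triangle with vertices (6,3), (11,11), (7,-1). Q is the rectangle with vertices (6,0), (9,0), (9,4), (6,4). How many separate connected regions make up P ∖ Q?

2

P ∖ Q splits into 2 disjoint pieces (area 7.1458, area 0.2917).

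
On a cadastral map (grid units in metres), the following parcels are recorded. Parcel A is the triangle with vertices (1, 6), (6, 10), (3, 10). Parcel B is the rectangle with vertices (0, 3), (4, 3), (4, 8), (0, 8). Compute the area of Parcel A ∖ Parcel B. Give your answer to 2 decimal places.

|Parcel A| = 6, |Parcel A∩Parcel B| = 1.5.
|Parcel A ∖ Parcel B| = |Parcel A| − |Parcel A∩Parcel B| = 6 − 1.5 = 4.50.

4.50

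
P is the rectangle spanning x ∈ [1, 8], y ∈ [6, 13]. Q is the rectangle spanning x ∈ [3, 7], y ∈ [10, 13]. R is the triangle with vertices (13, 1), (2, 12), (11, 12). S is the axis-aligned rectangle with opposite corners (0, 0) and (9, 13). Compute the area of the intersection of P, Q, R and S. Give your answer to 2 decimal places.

The intersection is the polygon with vertices (4,10), (3,11), (3,12), (7,12), (7,10).
By the shoelace formula its area is 7.50.

7.50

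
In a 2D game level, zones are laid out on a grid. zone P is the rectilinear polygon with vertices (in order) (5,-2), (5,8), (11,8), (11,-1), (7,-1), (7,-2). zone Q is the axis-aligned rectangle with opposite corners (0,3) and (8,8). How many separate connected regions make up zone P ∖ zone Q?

1

zone P ∖ zone Q is a single connected region.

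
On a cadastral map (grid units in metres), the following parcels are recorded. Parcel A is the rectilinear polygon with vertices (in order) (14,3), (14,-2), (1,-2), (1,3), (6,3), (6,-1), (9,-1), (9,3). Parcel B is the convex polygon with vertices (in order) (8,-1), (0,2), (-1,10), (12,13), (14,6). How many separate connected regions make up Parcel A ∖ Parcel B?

1

Parcel A ∖ Parcel B is a single connected region.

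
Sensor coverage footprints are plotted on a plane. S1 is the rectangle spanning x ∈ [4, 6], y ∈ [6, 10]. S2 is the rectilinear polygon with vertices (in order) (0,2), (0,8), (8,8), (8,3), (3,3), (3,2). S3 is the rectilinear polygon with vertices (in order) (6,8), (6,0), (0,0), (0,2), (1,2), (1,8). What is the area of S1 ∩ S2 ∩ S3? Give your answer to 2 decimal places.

4.00

The intersection is the polygon with vertices (4,6), (4,8), (6,8), (6,6).
By the shoelace formula its area is 4.00.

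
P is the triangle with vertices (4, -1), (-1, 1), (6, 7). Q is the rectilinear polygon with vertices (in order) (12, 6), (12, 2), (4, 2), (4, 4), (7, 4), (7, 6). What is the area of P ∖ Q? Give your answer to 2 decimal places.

20.00

|P| = 22, |P∩Q| = 2.
|P ∖ Q| = |P| − |P∩Q| = 22 − 2 = 20.00.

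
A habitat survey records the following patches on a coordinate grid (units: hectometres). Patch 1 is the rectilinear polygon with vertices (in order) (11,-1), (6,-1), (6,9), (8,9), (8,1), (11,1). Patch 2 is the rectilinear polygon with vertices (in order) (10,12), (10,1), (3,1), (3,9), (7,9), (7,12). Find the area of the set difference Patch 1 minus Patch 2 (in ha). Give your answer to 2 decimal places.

10.00

|Patch 1| = 26, |Patch 1∩Patch 2| = 16.
|Patch 1 ∖ Patch 2| = |Patch 1| − |Patch 1∩Patch 2| = 26 − 16 = 10.00.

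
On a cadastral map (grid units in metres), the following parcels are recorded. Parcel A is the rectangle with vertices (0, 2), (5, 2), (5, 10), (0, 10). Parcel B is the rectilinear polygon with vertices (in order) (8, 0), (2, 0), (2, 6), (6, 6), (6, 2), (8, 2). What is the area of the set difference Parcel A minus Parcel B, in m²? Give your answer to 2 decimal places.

|Parcel A| = 40, |Parcel A∩Parcel B| = 12.
|Parcel A ∖ Parcel B| = |Parcel A| − |Parcel A∩Parcel B| = 40 − 12 = 28.00.

28.00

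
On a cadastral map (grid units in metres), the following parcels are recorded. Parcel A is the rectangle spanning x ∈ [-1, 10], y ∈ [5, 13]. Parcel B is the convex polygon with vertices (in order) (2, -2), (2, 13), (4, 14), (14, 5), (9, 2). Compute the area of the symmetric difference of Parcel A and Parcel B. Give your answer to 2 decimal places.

|Parcel A| = 88, |Parcel B| = 104.5, |Parcel A∩Parcel B| = 53.2444.
|Parcel A △ Parcel B| = |Parcel A| + |Parcel B| − 2·|Parcel A∩Parcel B| = 88 + 104.5 − 106.4889 = 86.01.

86.01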